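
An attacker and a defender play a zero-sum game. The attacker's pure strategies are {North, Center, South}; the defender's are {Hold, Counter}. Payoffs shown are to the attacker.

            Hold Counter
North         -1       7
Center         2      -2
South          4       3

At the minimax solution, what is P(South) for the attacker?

8/9

Row minima: North → -1, Center → -2, South → 3; maximin = 3.
Column maxima: Hold → 4, Counter → 7; minimax = 4.
3 ≠ 4, so there is no saddle point; optimal play is mixed.
Center is strictly dominated by South, so the attacker never plays it.
On the remaining 2×2 (North, South vs Hold, Counter):
Let the attacker play North with probability p. Expected payoff against Hold: (-1)p + 4(1−p) = −5p + 4; against Counter: 7p + 3(1−p) = 4p + 3.
Setting these equal: −5p + 4 = 4p + 3 ⇒ −9p = -1 ⇒ p = 1/9, and the value is (-5)·(1/9) + 4 = 31/9.
For the defender: with q = P(Hold), equating North's and South's payoffs gives −8q + 7 = q + 3 ⇒ q = 4/9.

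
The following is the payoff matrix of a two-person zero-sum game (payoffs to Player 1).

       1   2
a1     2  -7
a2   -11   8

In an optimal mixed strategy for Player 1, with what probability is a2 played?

9/28

Row minima: a1 → -7, a2 → -11; maximin = -7.
Column maxima: 1 → 2, 2 → 8; minimax = 2.
-7 ≠ 2, so there is no saddle point; optimal play is mixed.
Let Player 1 play a1 with probability p. Expected payoff against 1: 2p + (-11)(1−p) = 13p − 11; against 2: (-7)p + 8(1−p) = −15p + 8.
Setting these equal: 13p − 11 = −15p + 8 ⇒ 28p = 19 ⇒ p = 19/28, and the value is (13)·(19/28) − 11 = -61/28.
For Player 2: with q = P(1), equating a1's and a2's payoffs gives 9q − 7 = −19q + 8 ⇒ q = 15/28.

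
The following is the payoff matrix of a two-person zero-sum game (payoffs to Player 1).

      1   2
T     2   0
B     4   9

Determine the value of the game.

Row minima: T → 0, B → 4; maximin = 4.
Column maxima: 1 → 4, 2 → 9; minimax = 4.
Since maximin = minimax = 4, there is a saddle point and the value is 4.

4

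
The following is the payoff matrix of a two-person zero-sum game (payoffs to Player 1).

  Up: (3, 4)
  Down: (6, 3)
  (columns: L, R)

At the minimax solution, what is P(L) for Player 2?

1/4

Row minima: Up → 3, Down → 3; maximin = 3.
Column maxima: L → 6, R → 4; minimax = 4.
3 ≠ 4, so there is no saddle point; optimal play is mixed.
Let Player 1 play Up with probability p. Expected payoff against L: 3p + 6(1−p) = −3p + 6; against R: 4p + 3(1−p) = p + 3.
Setting these equal: −3p + 6 = p + 3 ⇒ −4p = -3 ⇒ p = 3/4, and the value is (-3)·(3/4) + 6 = 15/4.
For Player 2: with q = P(L), equating Up's and Down's payoffs gives −q + 4 = 3q + 3 ⇒ q = 1/4.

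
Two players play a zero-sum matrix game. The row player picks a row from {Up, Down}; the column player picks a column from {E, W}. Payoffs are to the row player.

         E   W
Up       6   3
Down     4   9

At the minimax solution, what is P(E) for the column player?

3/4

Row minima: Up → 3, Down → 4; maximin = 4.
Column maxima: E → 6, W → 9; minimax = 6.
4 ≠ 6, so there is no saddle point; optimal play is mixed.
Let the row player play Up with probability p. Expected payoff against E: 6p + 4(1−p) = 2p + 4; against W: 3p + 9(1−p) = −6p + 9.
Setting these equal: 2p + 4 = −6p + 9 ⇒ 8p = 5 ⇒ p = 5/8, and the value is (2)·(5/8) + 4 = 21/4.
For the column player: with q = P(E), equating Up's and Down's payoffs gives 3q + 3 = −5q + 9 ⇒ q = 3/4.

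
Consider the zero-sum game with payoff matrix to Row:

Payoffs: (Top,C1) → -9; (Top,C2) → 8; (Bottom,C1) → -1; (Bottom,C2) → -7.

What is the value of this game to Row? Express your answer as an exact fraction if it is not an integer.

Row minima: Top → -9, Bottom → -7; maximin = -7.
Column maxima: C1 → -1, C2 → 8; minimax = -1.
-7 ≠ -1, so there is no saddle point; optimal play is mixed.
Let Row play Top with probability p. Expected payoff against C1: (-9)p + (-1)(1−p) = −8p − 1; against C2: 8p + (-7)(1−p) = 15p − 7.
Setting these equal: −8p − 1 = 15p − 7 ⇒ −23p = -6 ⇒ p = 6/23, and the value is (-8)·(6/23) − 1 = -71/23.
For Column: with q = P(C1), equating Top's and Bottom's payoffs gives −17q + 8 = 6q − 7 ⇒ q = 15/23.

-71/23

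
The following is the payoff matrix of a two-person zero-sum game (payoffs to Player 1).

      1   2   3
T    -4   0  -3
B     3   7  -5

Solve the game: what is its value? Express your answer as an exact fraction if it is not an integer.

Row minima: T → -4, B → -5; maximin = -4.
Column maxima: 1 → 3, 2 → 7, 3 → -3; minimax = -3.
-4 ≠ -3, so there is no saddle point; optimal play is mixed.
2 is strictly dominated by 1 (it gives Player 1 strictly more in every row), so Player 2 never plays it.
On the remaining 2×2 (T, B vs 1, 3):
Let Player 1 play T with probability p. Expected payoff against 1: (-4)p + 3(1−p) = −7p + 3; against 3: (-3)p + (-5)(1−p) = 2p − 5.
Setting these equal: −7p + 3 = 2p − 5 ⇒ −9p = -8 ⇒ p = 8/9, and the value is (-7)·(8/9) + 3 = -29/9.
For Player 2: with q = P(1), equating T's and B's payoffs gives −q − 3 = 8q − 5 ⇒ q = 2/9.

-29/9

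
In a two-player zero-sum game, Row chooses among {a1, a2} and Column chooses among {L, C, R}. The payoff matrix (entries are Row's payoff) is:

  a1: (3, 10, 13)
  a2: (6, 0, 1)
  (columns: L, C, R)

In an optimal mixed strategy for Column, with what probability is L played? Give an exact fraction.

10/13

Row minima: a1 → 3, a2 → 0; maximin = 3.
Column maxima: L → 6, C → 10, R → 13; minimax = 6.
3 ≠ 6, so there is no saddle point; optimal play is mixed.
R is strictly dominated by C (it gives Row strictly more in every row), so Column never plays it.
On the remaining 2×2 (a1, a2 vs L, C):
Let Row play a1 with probability p. Expected payoff against L: 3p + 6(1−p) = −3p + 6; against C: 10p + 0(1−p) = 10p.
Setting these equal: −3p + 6 = 10p ⇒ −13p = -6 ⇒ p = 6/13, and the value is (-3)·(6/13) + 6 = 60/13.
For Column: with q = P(L), equating a1's and a2's payoffs gives −7q + 10 = 6q ⇒ q = 10/13.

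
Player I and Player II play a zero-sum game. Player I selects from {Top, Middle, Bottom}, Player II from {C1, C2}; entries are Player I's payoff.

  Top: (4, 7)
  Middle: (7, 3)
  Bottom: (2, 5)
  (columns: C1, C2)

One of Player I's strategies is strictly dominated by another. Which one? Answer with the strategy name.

Top gives a strictly higher payoff than Bottom against every column: 4 > 2, 7 > 5.
So Bottom is strictly dominated and Player I never plays it.

Bottom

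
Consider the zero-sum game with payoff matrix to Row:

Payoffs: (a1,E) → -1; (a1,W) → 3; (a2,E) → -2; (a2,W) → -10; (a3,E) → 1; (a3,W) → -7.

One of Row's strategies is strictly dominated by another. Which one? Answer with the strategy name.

a1 gives a strictly higher payoff than a2 against every column: -1 > -2, 3 > -10.
So a2 is strictly dominated and Row never plays it.

a2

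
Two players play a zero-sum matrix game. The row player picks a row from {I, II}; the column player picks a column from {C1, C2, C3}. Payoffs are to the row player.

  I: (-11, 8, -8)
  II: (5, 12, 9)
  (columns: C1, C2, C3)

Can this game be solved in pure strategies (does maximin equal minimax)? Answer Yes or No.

Row minima: I → -11, II → 5; maximin = 5.
Column maxima: C1 → 5, C2 → 12, C3 → 9; minimax = 5.
maximin = minimax = 5, so a saddle point exists.

Yes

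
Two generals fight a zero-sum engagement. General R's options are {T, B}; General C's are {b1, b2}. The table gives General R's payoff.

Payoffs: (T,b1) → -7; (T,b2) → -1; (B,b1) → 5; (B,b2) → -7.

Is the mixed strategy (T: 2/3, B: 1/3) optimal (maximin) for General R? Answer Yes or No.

Yes

Against b1 this mix gives (2/3)·(-7) + (1/3)·5 = -3.
Against b2 this mix gives (2/3)·(-1) + (1/3)·(-7) = -3.
All of General C's active replies (b1, b2) yield -3, and no column does worse for General R. The mix makes General C indifferent and guarantees -3, so it is optimal.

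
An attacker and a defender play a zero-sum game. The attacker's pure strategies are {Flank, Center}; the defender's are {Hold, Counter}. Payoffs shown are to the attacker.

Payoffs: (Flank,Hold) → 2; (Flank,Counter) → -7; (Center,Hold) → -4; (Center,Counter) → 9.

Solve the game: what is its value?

Row minima: Flank → -7, Center → -4; maximin = -4.
Column maxima: Hold → 2, Counter → 9; minimax = 2.
-4 ≠ 2, so there is no saddle point; optimal play is mixed.
Let the attacker play Flank with probability p. Expected payoff against Hold: 2p + (-4)(1−p) = 6p − 4; against Counter: (-7)p + 9(1−p) = −16p + 9.
Setting these equal: 6p − 4 = −16p + 9 ⇒ 22p = 13 ⇒ p = 13/22, and the value is (6)·(13/22) − 4 = -5/11.
For the defender: with q = P(Hold), equating Flank's and Center's payoffs gives 9q − 7 = −13q + 9 ⇒ q = 8/11.

-5/11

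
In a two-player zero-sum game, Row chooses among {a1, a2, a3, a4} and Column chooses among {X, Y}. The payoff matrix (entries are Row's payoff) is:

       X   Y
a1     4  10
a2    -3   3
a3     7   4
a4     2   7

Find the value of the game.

Row minima: a1 → 4, a2 → -3, a3 → 4, a4 → 2; maximin = 4.
Column maxima: X → 7, Y → 10; minimax = 7.
4 ≠ 7, so there is no saddle point; optimal play is mixed.
a2 is strictly dominated by a1, so Row never plays it.
a4 is strictly dominated by a1, so Row never plays it.
On the remaining 2×2 (a1, a3 vs X, Y):
Let Row play a1 with probability p. Expected payoff against X: 4p + 7(1−p) = −3p + 7; against Y: 10p + 4(1−p) = 6p + 4.
Setting these equal: −3p + 7 = 6p + 4 ⇒ −9p = -3 ⇒ p = 1/3, and the value is (-3)·(1/3) + 7 = 6.
For Column: with q = P(X), equating a1's and a3's payoffs gives −6q + 10 = 3q + 4 ⇒ q = 2/3.

6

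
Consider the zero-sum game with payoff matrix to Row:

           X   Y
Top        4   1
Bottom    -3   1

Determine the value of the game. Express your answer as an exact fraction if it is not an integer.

Row minima: Top → 1, Bottom → -3; maximin = 1.
Column maxima: X → 4, Y → 1; minimax = 1.
Since maximin = minimax = 1, there is a saddle point and the value is 1.

1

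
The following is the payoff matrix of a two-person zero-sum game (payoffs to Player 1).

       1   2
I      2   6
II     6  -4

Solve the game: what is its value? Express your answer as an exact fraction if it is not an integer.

Row minima: I → 2, II → -4; maximin = 2.
Column maxima: 1 → 6, 2 → 6; minimax = 6.
2 ≠ 6, so there is no saddle point; optimal play is mixed.
Let Player 1 play I with probability p. Expected payoff against 1: 2p + 6(1−p) = −4p + 6; against 2: 6p + (-4)(1−p) = 10p − 4.
Setting these equal: −4p + 6 = 10p − 4 ⇒ −14p = -10 ⇒ p = 5/7, and the value is (-4)·(5/7) + 6 = 22/7.
For Player 2: with q = P(1), equating I's and II's payoffs gives −4q + 6 = 10q − 4 ⇒ q = 5/7.

22/7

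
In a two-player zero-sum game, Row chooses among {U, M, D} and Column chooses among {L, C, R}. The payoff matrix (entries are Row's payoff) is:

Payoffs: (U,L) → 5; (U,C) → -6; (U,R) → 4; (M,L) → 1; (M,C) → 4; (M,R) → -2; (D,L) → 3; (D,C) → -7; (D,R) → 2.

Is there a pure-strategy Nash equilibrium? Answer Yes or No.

Row minima: U → -6, M → -2, D → -7; maximin = -2.
Column maxima: L → 5, C → 4, R → 4; minimax = 4.
-2 ≠ 4, so no pure-strategy equilibrium exists.

No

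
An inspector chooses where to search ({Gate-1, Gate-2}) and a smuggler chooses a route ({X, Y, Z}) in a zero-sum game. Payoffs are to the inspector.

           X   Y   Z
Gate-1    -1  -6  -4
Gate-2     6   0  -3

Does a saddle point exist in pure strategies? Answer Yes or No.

Row minima: Gate-1 → -6, Gate-2 → -3; maximin = -3.
Column maxima: X → 6, Y → 0, Z → -3; minimax = -3.
maximin = minimax = -3, so a saddle point exists.

Yes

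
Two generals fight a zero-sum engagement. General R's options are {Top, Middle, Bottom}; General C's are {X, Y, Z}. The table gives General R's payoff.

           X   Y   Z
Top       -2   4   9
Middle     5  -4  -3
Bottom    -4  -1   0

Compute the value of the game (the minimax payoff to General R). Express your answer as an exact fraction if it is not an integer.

4/5

Row minima: Top → -2, Middle → -4, Bottom → -4; maximin = -2.
Column maxima: X → 5, Y → 4, Z → 9; minimax = 4.
-2 ≠ 4, so there is no saddle point; optimal play is mixed.
Bottom is strictly dominated by Top, so General R never plays it.
Z is strictly dominated by Y (it gives General R strictly more in every row), so General C never plays it.
On the remaining 2×2 (Top, Middle vs X, Y):
Let General R play Top with probability p. Expected payoff against X: (-2)p + 5(1−p) = −7p + 5; against Y: 4p + (-4)(1−p) = 8p − 4.
Setting these equal: −7p + 5 = 8p − 4 ⇒ −15p = -9 ⇒ p = 3/5, and the value is (-7)·(3/5) + 5 = 4/5.
For General C: with q = P(X), equating Top's and Middle's payoffs gives −6q + 4 = 9q − 4 ⇒ q = 8/15.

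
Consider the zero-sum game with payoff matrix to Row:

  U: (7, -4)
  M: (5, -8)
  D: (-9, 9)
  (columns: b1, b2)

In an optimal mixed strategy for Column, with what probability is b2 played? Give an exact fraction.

Row minima: U → -4, M → -8, D → -9; maximin = -4.
Column maxima: b1 → 7, b2 → 9; minimax = 7.
-4 ≠ 7, so there is no saddle point; optimal play is mixed.
M is strictly dominated by U, so Row never plays it.
On the remaining 2×2 (U, D vs b1, b2):
Let Row play U with probability p. Expected payoff against b1: 7p + (-9)(1−p) = 16p − 9; against b2: (-4)p + 9(1−p) = −13p + 9.
Setting these equal: 16p − 9 = −13p + 9 ⇒ 29p = 18 ⇒ p = 18/29, and the value is (16)·(18/29) − 9 = 27/29.
For Column: with q = P(b1), equating U's and D's payoffs gives 11q − 4 = −18q + 9 ⇒ q = 13/29.

16/29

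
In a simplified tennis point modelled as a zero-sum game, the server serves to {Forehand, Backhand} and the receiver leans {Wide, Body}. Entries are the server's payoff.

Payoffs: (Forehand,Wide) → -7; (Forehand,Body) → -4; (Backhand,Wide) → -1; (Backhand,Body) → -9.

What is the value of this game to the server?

-59/11

Row minima: Forehand → -7, Backhand → -9; maximin = -7.
Column maxima: Wide → -1, Body → -4; minimax = -4.
-7 ≠ -4, so there is no saddle point; optimal play is mixed.
Let the server play Forehand with probability p. Expected payoff against Wide: (-7)p + (-1)(1−p) = −6p − 1; against Body: (-4)p + (-9)(1−p) = 5p − 9.
Setting these equal: −6p − 1 = 5p − 9 ⇒ −11p = -8 ⇒ p = 8/11, and the value is (-6)·(8/11) − 1 = -59/11.
For the receiver: with q = P(Wide), equating Forehand's and Backhand's payoffs gives −3q − 4 = 8q − 9 ⇒ q = 5/11.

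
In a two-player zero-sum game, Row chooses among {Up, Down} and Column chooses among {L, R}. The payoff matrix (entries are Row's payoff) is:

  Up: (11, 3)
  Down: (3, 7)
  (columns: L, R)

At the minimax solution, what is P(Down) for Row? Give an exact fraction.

Row minima: Up → 3, Down → 3; maximin = 3.
Column maxima: L → 11, R → 7; minimax = 7.
3 ≠ 7, so there is no saddle point; optimal play is mixed.
Let Row play Up with probability p. Expected payoff against L: 11p + 3(1−p) = 8p + 3; against R: 3p + 7(1−p) = −4p + 7.
Setting these equal: 8p + 3 = −4p + 7 ⇒ 12p = 4 ⇒ p = 1/3, and the value is (8)·(1/3) + 3 = 17/3.
For Column: with q = P(L), equating Up's and Down's payoffs gives 8q + 3 = −4q + 7 ⇒ q = 1/3.

2/3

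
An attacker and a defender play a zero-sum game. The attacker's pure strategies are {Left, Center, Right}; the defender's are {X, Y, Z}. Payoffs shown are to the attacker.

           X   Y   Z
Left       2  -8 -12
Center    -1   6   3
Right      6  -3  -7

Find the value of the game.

Row minima: Left → -12, Center → -1, Right → -7; maximin = -1.
Column maxima: X → 6, Y → 6, Z → 3; minimax = 3.
-1 ≠ 3, so there is no saddle point; optimal play is mixed.
Left is strictly dominated by Right, so the attacker never plays it.
Y is strictly dominated by Z (it gives the attacker strictly more in every row), so the defender never plays it.
On the remaining 2×2 (Center, Right vs X, Z):
Let the attacker play Center with probability p. Expected payoff against X: (-1)p + 6(1−p) = −7p + 6; against Z: 3p + (-7)(1−p) = 10p − 7.
Setting these equal: −7p + 6 = 10p − 7 ⇒ −17p = -13 ⇒ p = 13/17, and the value is (-7)·(13/17) + 6 = 11/17.
For the defender: with q = P(X), equating Center's and Right's payoffs gives −4q + 3 = 13q − 7 ⇒ q = 10/17.

11/17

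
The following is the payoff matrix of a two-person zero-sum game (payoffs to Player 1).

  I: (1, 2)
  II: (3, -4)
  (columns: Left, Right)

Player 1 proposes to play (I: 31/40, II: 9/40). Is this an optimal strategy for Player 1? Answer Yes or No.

No

Against Left this mix gives (31/40)·1 + (9/40)·3 = 29/20.
Against Right this mix gives (31/40)·2 + (9/40)·(-4) = 13/20.
Player 2 will play Right, holding Player 1 to 13/20. Shifting weight toward the row that does better against Right would raise this floor (the equalizing mix achieves 5/4 against both Right and Left), so the proposed strategy is not optimal.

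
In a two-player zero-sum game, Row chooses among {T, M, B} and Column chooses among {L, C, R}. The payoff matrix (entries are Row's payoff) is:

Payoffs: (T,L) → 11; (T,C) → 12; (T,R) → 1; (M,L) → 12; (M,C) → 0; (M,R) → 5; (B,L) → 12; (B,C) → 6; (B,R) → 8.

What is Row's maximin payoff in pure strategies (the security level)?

Row minima: T → 1, M → 0, B → 6.
The best of these is 6.

6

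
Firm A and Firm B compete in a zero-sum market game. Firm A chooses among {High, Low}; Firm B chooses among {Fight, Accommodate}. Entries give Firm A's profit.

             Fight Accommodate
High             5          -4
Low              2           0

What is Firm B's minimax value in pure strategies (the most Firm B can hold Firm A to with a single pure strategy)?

Column maxima: Fight → 5, Accommodate → 0.
The smallest of these is 0.

0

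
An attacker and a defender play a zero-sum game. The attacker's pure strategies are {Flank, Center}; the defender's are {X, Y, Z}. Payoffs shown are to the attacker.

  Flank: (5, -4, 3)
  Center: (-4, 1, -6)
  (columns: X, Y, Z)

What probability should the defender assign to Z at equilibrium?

5/14

Row minima: Flank → -4, Center → -6; maximin = -4.
Column maxima: X → 5, Y → 1, Z → 3; minimax = 1.
-4 ≠ 1, so there is no saddle point; optimal play is mixed.
X is strictly dominated by Z (it gives the attacker strictly more in every row), so the defender never plays it.
On the remaining 2×2 (Flank, Center vs Y, Z):
Let the attacker play Flank with probability p. Expected payoff against Y: (-4)p + 1(1−p) = −5p + 1; against Z: 3p + (-6)(1−p) = 9p − 6.
Setting these equal: −5p + 1 = 9p − 6 ⇒ −14p = -7 ⇒ p = 1/2, and the value is (-5)·(1/2) + 1 = -3/2.
For the defender: with q = P(Y), equating Flank's and Center's payoffs gives −7q + 3 = 7q − 6 ⇒ q = 9/14.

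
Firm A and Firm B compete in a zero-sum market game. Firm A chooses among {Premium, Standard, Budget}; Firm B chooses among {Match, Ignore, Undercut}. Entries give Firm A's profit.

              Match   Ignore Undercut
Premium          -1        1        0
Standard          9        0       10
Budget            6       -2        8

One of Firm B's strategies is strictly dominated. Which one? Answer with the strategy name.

Undercut

Match holds Firm A's payoff strictly below Undercut in every row: -1 < 0, 9 < 10, 6 < 8.
So Undercut is strictly dominated for Firm B.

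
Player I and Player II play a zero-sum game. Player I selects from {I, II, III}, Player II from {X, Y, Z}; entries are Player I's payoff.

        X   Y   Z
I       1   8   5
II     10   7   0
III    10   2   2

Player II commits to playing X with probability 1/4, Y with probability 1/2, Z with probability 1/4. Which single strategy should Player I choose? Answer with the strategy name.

II

Expected payoff of I: (1/4)·1 + (1/2)·8 + (1/4)·5 = 11/2.
Expected payoff of II: (1/4)·10 + (1/2)·7 + (1/4)·0 = 6.
Expected payoff of III: (1/4)·10 + (1/2)·2 + (1/4)·2 = 4.
The largest is 6, so Player I's best response is II.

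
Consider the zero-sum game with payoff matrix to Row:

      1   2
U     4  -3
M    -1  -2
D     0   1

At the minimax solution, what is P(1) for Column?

1/2

Row minima: U → -3, M → -2, D → 0; maximin = 0.
Column maxima: 1 → 4, 2 → 1; minimax = 1.
0 ≠ 1, so there is no saddle point; optimal play is mixed.
M is strictly dominated by D, so Row never plays it.
On the remaining 2×2 (U, D vs 1, 2):
Let Row play U with probability p. Expected payoff against 1: 4p + 0(1−p) = 4p; against 2: (-3)p + 1(1−p) = −4p + 1.
Setting these equal: 4p = −4p + 1 ⇒ 8p = 1 ⇒ p = 1/8, and the value is (4)·(1/8) = 1/2.
For Column: with q = P(1), equating U's and D's payoffs gives 7q − 3 = −q + 1 ⇒ q = 1/2.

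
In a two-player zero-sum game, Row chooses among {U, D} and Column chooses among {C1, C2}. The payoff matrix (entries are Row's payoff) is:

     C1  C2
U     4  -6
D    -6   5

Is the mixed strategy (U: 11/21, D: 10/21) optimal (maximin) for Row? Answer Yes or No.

Yes

Against C1 this mix gives (11/21)·4 + (10/21)·(-6) = -16/21.
Against C2 this mix gives (11/21)·(-6) + (10/21)·5 = -16/21.
All of Column's active replies (C1, C2) yield -16/21, and no column does worse for Row. The mix makes Column indifferent and guarantees -16/21, so it is optimal.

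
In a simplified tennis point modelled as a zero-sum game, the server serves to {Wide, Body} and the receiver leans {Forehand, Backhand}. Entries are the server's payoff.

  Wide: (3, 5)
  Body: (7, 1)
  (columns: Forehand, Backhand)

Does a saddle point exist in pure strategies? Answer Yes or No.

No

Row minima: Wide → 3, Body → 1; maximin = 3.
Column maxima: Forehand → 7, Backhand → 5; minimax = 5.
3 ≠ 5, so no pure-strategy equilibrium exists.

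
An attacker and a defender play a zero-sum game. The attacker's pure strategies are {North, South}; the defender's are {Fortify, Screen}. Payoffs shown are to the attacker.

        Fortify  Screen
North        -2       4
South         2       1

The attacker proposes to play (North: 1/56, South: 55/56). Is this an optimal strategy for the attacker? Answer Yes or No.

Against Fortify this mix gives (1/56)·(-2) + (55/56)·2 = 27/14.
Against Screen this mix gives (1/56)·4 + (55/56)·1 = 59/56.
The defender will play Screen, holding the attacker to 59/56. Shifting weight toward the row that does better against Screen would raise this floor (the equalizing mix achieves 10/7 against both Screen and Fortify), so the proposed strategy is not optimal.

No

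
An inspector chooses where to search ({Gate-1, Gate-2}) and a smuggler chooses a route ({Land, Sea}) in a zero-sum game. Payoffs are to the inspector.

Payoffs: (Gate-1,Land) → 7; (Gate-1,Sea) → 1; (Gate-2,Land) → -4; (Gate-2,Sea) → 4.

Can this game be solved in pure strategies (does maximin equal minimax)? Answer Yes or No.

Row minima: Gate-1 → 1, Gate-2 → -4; maximin = 1.
Column maxima: Land → 7, Sea → 4; minimax = 4.
1 ≠ 4, so no pure-strategy equilibrium exists.

No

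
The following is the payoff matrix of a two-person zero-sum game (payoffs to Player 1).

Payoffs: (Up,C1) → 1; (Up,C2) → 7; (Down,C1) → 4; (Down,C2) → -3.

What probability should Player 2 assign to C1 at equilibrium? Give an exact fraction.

10/13

Row minima: Up → 1, Down → -3; maximin = 1.
Column maxima: C1 → 4, C2 → 7; minimax = 4.
1 ≠ 4, so there is no saddle point; optimal play is mixed.
Let Player 1 play Up with probability p. Expected payoff against C1: 1p + 4(1−p) = −3p + 4; against C2: 7p + (-3)(1−p) = 10p − 3.
Setting these equal: −3p + 4 = 10p − 3 ⇒ −13p = -7 ⇒ p = 7/13, and the value is (-3)·(7/13) + 4 = 31/13.
For Player 2: with q = P(C1), equating Up's and Down's payoffs gives −6q + 7 = 7q − 3 ⇒ q = 10/13.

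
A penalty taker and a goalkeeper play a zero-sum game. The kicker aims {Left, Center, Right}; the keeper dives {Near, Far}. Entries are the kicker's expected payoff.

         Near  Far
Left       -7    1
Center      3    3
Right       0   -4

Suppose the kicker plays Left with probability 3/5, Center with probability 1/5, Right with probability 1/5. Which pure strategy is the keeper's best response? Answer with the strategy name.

If the keeper plays Near, the kicker's expected payoff is (3/5)·(-7) + (1/5)·3 + (1/5)·0 = -18/5.
If the keeper plays Far, the kicker's expected payoff is (3/5)·1 + (1/5)·3 + (1/5)·(-4) = 2/5.
The keeper minimizes the kicker's payoff; the smallest is -18/5, so the best response is Near.

Near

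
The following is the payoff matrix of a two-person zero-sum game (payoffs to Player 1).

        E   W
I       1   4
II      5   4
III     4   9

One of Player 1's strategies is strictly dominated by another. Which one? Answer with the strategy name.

I

III gives a strictly higher payoff than I against every column: 4 > 1, 9 > 4.
So I is strictly dominated and Player 1 never plays it.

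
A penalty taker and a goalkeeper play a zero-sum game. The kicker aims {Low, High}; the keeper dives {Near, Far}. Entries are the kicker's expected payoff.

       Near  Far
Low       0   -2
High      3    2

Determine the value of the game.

Row minima: Low → -2, High → 2; maximin = 2.
Column maxima: Near → 3, Far → 2; minimax = 2.
Since maximin = minimax = 2, there is a saddle point and the value is 2.

2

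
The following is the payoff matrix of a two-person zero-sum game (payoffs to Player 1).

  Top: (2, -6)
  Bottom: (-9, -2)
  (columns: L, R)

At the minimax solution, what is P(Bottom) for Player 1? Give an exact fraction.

8/15

Row minima: Top → -6, Bottom → -9; maximin = -6.
Column maxima: L → 2, R → -2; minimax = -2.
-6 ≠ -2, so there is no saddle point; optimal play is mixed.
Let Player 1 play Top with probability p. Expected payoff against L: 2p + (-9)(1−p) = 11p − 9; against R: (-6)p + (-2)(1−p) = −4p − 2.
Setting these equal: 11p − 9 = −4p − 2 ⇒ 15p = 7 ⇒ p = 7/15, and the value is (11)·(7/15) − 9 = -58/15.
For Player 2: with q = P(L), equating Top's and Bottom's payoffs gives 8q − 6 = −7q − 2 ⇒ q = 4/15.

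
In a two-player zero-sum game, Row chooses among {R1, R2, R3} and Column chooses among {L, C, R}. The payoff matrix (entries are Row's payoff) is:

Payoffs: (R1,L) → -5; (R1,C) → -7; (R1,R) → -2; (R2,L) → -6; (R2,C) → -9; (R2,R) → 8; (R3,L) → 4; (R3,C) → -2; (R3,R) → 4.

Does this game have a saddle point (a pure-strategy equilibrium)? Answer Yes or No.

Yes

Row minima: R1 → -7, R2 → -9, R3 → -2; maximin = -2.
Column maxima: L → 4, C → -2, R → 8; minimax = -2.
maximin = minimax = -2, so a saddle point exists.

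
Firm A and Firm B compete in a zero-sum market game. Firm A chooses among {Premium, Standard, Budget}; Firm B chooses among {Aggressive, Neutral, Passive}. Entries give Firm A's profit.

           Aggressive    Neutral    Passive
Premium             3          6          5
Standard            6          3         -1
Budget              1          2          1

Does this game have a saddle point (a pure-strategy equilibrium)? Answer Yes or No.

No

Row minima: Premium → 3, Standard → -1, Budget → 1; maximin = 3.
Column maxima: Aggressive → 6, Neutral → 6, Passive → 5; minimax = 5.
3 ≠ 5, so no pure-strategy equilibrium exists.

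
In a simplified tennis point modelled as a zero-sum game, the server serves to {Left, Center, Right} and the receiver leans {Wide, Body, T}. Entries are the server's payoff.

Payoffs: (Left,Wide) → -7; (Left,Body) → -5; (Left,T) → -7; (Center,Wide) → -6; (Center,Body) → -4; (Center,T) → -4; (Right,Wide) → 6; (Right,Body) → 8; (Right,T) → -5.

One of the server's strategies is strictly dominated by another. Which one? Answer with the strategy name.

Center gives a strictly higher payoff than Left against every column: -6 > -7, -4 > -5, -4 > -7.
So Left is strictly dominated and the server never plays it.

Left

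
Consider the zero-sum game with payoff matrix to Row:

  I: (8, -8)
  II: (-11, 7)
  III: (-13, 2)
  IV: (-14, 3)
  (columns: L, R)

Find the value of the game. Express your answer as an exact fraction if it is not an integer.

-16/17

Row minima: I → -8, II → -11, III → -13, IV → -14; maximin = -8.
Column maxima: L → 8, R → 7; minimax = 7.
-8 ≠ 7, so there is no saddle point; optimal play is mixed.
III is strictly dominated by II, so Row never plays it.
IV is strictly dominated by II, so Row never plays it.
On the remaining 2×2 (I, II vs L, R):
Let Row play I with probability p. Expected payoff against L: 8p + (-11)(1−p) = 19p − 11; against R: (-8)p + 7(1−p) = −15p + 7.
Setting these equal: 19p − 11 = −15p + 7 ⇒ 34p = 18 ⇒ p = 9/17, and the value is (19)·(9/17) − 11 = -16/17.
For Column: with q = P(L), equating I's and II's payoffs gives 16q − 8 = −18q + 7 ⇒ q = 15/34.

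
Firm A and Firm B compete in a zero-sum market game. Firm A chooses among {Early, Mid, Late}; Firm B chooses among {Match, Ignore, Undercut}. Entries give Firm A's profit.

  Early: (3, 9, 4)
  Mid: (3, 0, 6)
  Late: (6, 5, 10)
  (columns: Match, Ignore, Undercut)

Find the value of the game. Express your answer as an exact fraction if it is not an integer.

39/7

Row minima: Early → 3, Mid → 0, Late → 5; maximin = 5.
Column maxima: Match → 6, Ignore → 9, Undercut → 10; minimax = 6.
5 ≠ 6, so there is no saddle point; optimal play is mixed.
Mid is strictly dominated by Late, so Firm A never plays it.
Undercut is strictly dominated by Match (it gives Firm A strictly more in every row), so Firm B never plays it.
On the remaining 2×2 (Early, Late vs Match, Ignore):
Let Firm A play Early with probability p. Expected payoff against Match: 3p + 6(1−p) = −3p + 6; against Ignore: 9p + 5(1−p) = 4p + 5.
Setting these equal: −3p + 6 = 4p + 5 ⇒ −7p = -1 ⇒ p = 1/7, and the value is (-3)·(1/7) + 6 = 39/7.
For Firm B: with q = P(Match), equating Early's and Late's payoffs gives −6q + 9 = q + 5 ⇒ q = 4/7.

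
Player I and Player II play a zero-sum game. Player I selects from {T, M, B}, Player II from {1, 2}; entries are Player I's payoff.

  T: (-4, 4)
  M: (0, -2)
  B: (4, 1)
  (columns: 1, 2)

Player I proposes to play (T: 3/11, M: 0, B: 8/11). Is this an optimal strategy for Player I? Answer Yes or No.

Yes

Against 1 this mix gives (3/11)·(-4) + (8/11)·4 = 20/11.
Against 2 this mix gives (3/11)·4 + (8/11)·1 = 20/11.
All of Player II's active replies (1, 2) yield 20/11, and no column does worse for Player I. The mix makes Player II indifferent and guarantees 20/11, so it is optimal.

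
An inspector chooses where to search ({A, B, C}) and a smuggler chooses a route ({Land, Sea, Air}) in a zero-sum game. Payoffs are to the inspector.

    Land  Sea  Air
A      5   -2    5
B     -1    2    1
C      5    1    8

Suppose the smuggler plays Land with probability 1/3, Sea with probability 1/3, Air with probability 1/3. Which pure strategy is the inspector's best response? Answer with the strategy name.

Expected payoff of A: (1/3)·5 + (1/3)·(-2) + (1/3)·5 = 8/3.
Expected payoff of B: (1/3)·(-1) + (1/3)·2 + (1/3)·1 = 2/3.
Expected payoff of C: (1/3)·5 + (1/3)·1 + (1/3)·8 = 14/3.
The largest is 14/3, so the inspector's best response is C.

C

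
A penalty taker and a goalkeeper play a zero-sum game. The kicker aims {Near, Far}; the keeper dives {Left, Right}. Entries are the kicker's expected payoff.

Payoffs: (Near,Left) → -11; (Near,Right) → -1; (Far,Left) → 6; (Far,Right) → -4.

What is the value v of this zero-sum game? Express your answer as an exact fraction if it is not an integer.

Row minima: Near → -11, Far → -4; maximin = -4.
Column maxima: Left → 6, Right → -1; minimax = -1.
-4 ≠ -1, so there is no saddle point; optimal play is mixed.
Let the kicker play Near with probability p. Expected payoff against Left: (-11)p + 6(1−p) = −17p + 6; against Right: (-1)p + (-4)(1−p) = 3p − 4.
Setting these equal: −17p + 6 = 3p − 4 ⇒ −20p = -10 ⇒ p = 1/2, and the value is (-17)·(1/2) + 6 = -5/2.
For the keeper: with q = P(Left), equating Near's and Far's payoffs gives −10q − 1 = 10q − 4 ⇒ q = 3/20.

-5/2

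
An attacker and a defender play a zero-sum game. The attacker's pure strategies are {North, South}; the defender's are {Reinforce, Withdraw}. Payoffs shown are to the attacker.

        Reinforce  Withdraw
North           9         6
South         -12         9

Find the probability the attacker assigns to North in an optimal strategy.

Row minima: North → 6, South → -12; maximin = 6.
Column maxima: Reinforce → 9, Withdraw → 9; minimax = 9.
6 ≠ 9, so there is no saddle point; optimal play is mixed.
Let the attacker play North with probability p. Expected payoff against Reinforce: 9p + (-12)(1−p) = 21p − 12; against Withdraw: 6p + 9(1−p) = −3p + 9.
Setting these equal: 21p − 12 = −3p + 9 ⇒ 24p = 21 ⇒ p = 7/8, and the value is (21)·(7/8) − 12 = 51/8.
For the defender: with q = P(Reinforce), equating North's and South's payoffs gives 3q + 6 = −21q + 9 ⇒ q = 1/8.

7/8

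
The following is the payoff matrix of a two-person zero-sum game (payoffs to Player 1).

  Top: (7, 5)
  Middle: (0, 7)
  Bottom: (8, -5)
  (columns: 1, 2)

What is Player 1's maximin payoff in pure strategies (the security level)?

Row minima: Top → 5, Middle → 0, Bottom → -5.
The best of these is 5.

5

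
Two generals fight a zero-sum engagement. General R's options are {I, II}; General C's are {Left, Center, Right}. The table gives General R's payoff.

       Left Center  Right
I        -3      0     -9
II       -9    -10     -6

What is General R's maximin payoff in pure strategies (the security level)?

Row minima: I → -9, II → -10.
The best of these is -9.

-9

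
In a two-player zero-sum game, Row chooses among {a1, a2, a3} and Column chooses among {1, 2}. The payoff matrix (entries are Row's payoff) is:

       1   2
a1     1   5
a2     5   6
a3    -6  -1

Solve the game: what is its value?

5

Row minima: a1 → 1, a2 → 5, a3 → -6; maximin = 5.
Column maxima: 1 → 5, 2 → 6; minimax = 5.
Since maximin = minimax = 5, there is a saddle point and the value is 5.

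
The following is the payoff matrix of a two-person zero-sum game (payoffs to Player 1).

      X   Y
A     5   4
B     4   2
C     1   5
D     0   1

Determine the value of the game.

21/5

Row minima: A → 4, B → 2, C → 1, D → 0; maximin = 4.
Column maxima: X → 5, Y → 5; minimax = 5.
4 ≠ 5, so there is no saddle point; optimal play is mixed.
B is strictly dominated by A, so Player 1 never plays it.
D is strictly dominated by A, so Player 1 never plays it.
On the remaining 2×2 (A, C vs X, Y):
Let Player 1 play A with probability p. Expected payoff against X: 5p + 1(1−p) = 4p + 1; against Y: 4p + 5(1−p) = −p + 5.
Setting these equal: 4p + 1 = −p + 5 ⇒ 5p = 4 ⇒ p = 4/5, and the value is (4)·(4/5) + 1 = 21/5.
For Player 2: with q = P(X), equating A's and C's payoffs gives q + 4 = −4q + 5 ⇒ q = 1/5.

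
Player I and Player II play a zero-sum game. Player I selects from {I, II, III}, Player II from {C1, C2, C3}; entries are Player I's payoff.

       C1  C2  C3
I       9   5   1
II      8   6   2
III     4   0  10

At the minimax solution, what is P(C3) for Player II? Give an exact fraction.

Row minima: I → 1, II → 2, III → 0; maximin = 2.
Column maxima: C1 → 9, C2 → 6, C3 → 10; minimax = 6.
2 ≠ 6, so there is no saddle point; optimal play is mixed.
C1 is strictly dominated by C2 (it gives Player I strictly more in every row), so Player II never plays it.
With C1 eliminated, I is strictly dominated by II (II gives Player I strictly more in every remaining column), so Player I never plays it.
On the remaining 2×2 (II, III vs C2, C3):
Let Player I play II with probability p. Expected payoff against C2: 6p + 0(1−p) = 6p; against C3: 2p + 10(1−p) = −8p + 10.
Setting these equal: 6p = −8p + 10 ⇒ 14p = 10 ⇒ p = 5/7, and the value is (6)·(5/7) = 30/7.
For Player II: with q = P(C2), equating II's and III's payoffs gives 4q + 2 = −10q + 10 ⇒ q = 4/7.

3/7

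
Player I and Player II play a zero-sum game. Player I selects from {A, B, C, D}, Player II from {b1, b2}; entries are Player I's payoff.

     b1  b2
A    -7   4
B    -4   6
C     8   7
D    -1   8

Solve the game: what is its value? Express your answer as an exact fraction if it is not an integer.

71/10

Row minima: A → -7, B → -4, C → 7, D → -1; maximin = 7.
Column maxima: b1 → 8, b2 → 8; minimax = 8.
7 ≠ 8, so there is no saddle point; optimal play is mixed.
A is strictly dominated by B, so Player I never plays it.
B is strictly dominated by C, so Player I never plays it.
On the remaining 2×2 (C, D vs b1, b2):
Let Player I play C with probability p. Expected payoff against b1: 8p + (-1)(1−p) = 9p − 1; against b2: 7p + 8(1−p) = −p + 8.
Setting these equal: 9p − 1 = −p + 8 ⇒ 10p = 9 ⇒ p = 9/10, and the value is (9)·(9/10) − 1 = 71/10.
For Player II: with q = P(b1), equating C's and D's payoffs gives q + 7 = −9q + 8 ⇒ q = 1/10.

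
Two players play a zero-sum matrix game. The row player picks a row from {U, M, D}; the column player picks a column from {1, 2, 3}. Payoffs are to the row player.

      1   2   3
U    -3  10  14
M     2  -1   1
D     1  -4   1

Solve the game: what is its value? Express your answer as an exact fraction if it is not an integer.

17/16

Row minima: U → -3, M → -1, D → -4; maximin = -1.
Column maxima: 1 → 2, 2 → 10, 3 → 14; minimax = 2.
-1 ≠ 2, so there is no saddle point; optimal play is mixed.
3 is strictly dominated by 2 (it gives the row player strictly more in every row), so the column player never plays it.
With 3 eliminated, D is strictly dominated by M (M gives the row player strictly more in every remaining column), so the row player never plays it.
On the remaining 2×2 (U, M vs 1, 2):
Let the row player play U with probability p. Expected payoff against 1: (-3)p + 2(1−p) = −5p + 2; against 2: 10p + (-1)(1−p) = 11p − 1.
Setting these equal: −5p + 2 = 11p − 1 ⇒ −16p = -3 ⇒ p = 3/16, and the value is (-5)·(3/16) + 2 = 17/16.
For the column player: with q = P(1), equating U's and M's payoffs gives −13q + 10 = 3q − 1 ⇒ q = 11/16.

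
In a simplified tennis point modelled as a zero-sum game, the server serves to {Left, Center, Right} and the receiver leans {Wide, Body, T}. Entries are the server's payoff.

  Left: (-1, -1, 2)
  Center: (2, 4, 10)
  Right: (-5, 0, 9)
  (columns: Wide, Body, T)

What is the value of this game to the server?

Row minima: Left → -1, Center → 2, Right → -5; maximin = 2.
Column maxima: Wide → 2, Body → 4, T → 10; minimax = 2.
Since maximin = minimax = 2, there is a saddle point and the value is 2.

2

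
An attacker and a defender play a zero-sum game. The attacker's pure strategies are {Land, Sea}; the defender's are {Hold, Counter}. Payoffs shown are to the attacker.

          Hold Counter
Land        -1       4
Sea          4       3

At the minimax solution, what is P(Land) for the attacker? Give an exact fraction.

Row minima: Land → -1, Sea → 3; maximin = 3.
Column maxima: Hold → 4, Counter → 4; minimax = 4.
3 ≠ 4, so there is no saddle point; optimal play is mixed.
Let the attacker play Land with probability p. Expected payoff against Hold: (-1)p + 4(1−p) = −5p + 4; against Counter: 4p + 3(1−p) = p + 3.
Setting these equal: −5p + 4 = p + 3 ⇒ −6p = -1 ⇒ p = 1/6, and the value is (-5)·(1/6) + 4 = 19/6.
For the defender: with q = P(Hold), equating Land's and Sea's payoffs gives −5q + 4 = q + 3 ⇒ q = 1/6.

1/6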